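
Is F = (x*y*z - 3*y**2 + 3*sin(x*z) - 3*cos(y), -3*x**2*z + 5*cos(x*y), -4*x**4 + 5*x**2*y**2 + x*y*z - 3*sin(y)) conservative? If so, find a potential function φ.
No, ∇×F = (10*x**2*y + 3*x**2 + x*z - 3*cos(y), 16*x**3 - 10*x*y**2 + x*y + 3*x*cos(x*z) - y*z, -7*x*z - 5*y*sin(x*y) + 6*y - 3*sin(y)) ≠ 0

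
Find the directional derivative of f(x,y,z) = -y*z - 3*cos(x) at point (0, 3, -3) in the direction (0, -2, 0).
-3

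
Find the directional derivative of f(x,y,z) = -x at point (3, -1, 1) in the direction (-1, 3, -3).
sqrt(19)/19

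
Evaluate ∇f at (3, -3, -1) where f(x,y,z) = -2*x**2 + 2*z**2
(-12, 0, -4)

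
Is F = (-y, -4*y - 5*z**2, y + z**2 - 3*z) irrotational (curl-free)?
No, ∇×F = (10*z + 1, 0, 1)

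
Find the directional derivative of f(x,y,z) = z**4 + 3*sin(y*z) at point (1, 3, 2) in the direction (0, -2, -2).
-sqrt(2)*(15*cos(6) + 32)/2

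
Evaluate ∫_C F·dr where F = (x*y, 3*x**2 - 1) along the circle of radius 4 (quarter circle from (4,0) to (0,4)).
308/3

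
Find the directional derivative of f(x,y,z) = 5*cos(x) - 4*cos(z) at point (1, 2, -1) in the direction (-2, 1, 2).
2*sin(1)/3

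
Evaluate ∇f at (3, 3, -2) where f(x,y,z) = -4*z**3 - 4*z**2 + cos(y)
(0, -sin(3), -32)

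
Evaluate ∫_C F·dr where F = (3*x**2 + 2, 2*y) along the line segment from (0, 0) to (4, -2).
76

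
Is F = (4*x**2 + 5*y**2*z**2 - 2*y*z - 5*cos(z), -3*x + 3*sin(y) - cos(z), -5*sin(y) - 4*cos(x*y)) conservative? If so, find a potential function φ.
No, ∇×F = (4*x*sin(x*y) - sin(z) - 5*cos(y), 10*y**2*z - 4*y*sin(x*y) - 2*y + 5*sin(z), -10*y*z**2 + 2*z - 3) ≠ 0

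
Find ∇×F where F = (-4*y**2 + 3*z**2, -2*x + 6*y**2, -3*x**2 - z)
(0, 6*x + 6*z, 8*y - 2)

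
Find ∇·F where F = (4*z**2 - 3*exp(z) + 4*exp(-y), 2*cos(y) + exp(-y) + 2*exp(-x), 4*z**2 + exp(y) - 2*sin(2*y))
8*z - 2*sin(y) - exp(-y)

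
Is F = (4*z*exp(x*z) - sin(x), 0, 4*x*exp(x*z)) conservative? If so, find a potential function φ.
Yes, F is conservative. φ = 4*exp(x*z) + cos(x)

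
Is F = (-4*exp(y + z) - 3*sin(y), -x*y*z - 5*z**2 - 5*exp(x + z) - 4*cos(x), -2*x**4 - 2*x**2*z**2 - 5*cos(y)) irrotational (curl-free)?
No, ∇×F = (x*y + 10*z + 5*exp(x + z) + 5*sin(y), 8*x**3 + 4*x*z**2 - 4*exp(y + z), -y*z - 5*exp(x + z) + 4*exp(y + z) + 4*sin(x) + 3*cos(y))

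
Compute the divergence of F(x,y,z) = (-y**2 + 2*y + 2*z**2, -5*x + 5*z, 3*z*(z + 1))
6*z + 3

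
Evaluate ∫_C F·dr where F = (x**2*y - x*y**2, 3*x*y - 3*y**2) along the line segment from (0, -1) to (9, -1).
-567/2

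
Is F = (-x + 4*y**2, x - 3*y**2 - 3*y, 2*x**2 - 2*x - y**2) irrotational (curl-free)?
No, ∇×F = (-2*y, 2 - 4*x, 1 - 8*y)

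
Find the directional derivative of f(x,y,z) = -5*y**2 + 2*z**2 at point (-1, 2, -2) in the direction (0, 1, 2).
-36*sqrt(5)/5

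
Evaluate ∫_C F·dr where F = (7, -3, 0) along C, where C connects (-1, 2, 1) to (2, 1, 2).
24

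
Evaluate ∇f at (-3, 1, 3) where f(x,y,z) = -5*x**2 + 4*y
(30, 4, 0)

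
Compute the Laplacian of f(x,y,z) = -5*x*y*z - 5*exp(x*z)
5*(-x**2 - z**2)*exp(x*z)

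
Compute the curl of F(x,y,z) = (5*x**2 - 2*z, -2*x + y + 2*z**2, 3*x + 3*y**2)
(6*y - 4*z, -5, -2)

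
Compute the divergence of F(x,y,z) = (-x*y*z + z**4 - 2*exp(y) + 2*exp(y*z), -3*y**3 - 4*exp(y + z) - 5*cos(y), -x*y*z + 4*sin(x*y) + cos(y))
-x*y - 9*y**2 - y*z - 4*exp(y + z) + 5*sin(y)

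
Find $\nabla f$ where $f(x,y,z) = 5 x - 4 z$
(5, 0, -4)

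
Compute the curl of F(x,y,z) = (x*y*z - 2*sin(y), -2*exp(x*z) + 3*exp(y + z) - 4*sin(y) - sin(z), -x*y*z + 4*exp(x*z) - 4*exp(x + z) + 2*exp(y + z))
(-x*z + 2*x*exp(x*z) - exp(y + z) + cos(z), x*y + y*z - 4*z*exp(x*z) + 4*exp(x + z), -x*z - 2*z*exp(x*z) + 2*cos(y))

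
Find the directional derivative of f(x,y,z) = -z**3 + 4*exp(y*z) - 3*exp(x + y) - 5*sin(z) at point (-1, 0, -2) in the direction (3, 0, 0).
-3*exp(-1)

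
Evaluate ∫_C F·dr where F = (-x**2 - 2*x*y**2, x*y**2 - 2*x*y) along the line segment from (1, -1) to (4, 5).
-99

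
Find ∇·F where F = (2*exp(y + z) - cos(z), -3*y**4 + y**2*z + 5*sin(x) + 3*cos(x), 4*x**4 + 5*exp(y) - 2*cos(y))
2*y*(-6*y**2 + z)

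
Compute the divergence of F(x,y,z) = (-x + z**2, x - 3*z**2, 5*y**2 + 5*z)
4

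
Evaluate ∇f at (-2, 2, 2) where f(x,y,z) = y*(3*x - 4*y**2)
(6, -54, 0)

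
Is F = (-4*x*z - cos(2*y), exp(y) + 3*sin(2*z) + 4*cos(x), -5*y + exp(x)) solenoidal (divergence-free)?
No, ∇·F = -4*z + exp(y)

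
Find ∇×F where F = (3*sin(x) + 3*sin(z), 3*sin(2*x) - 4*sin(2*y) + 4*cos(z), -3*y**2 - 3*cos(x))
(-6*y + 4*sin(z), -3*sin(x) + 3*cos(z), 6*cos(2*x))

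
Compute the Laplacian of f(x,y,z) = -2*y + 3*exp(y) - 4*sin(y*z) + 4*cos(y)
4*y**2*sin(y*z) + 4*z**2*sin(y*z) + 3*exp(y) - 4*cos(y)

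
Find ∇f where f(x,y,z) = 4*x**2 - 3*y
(8*x, -3, 0)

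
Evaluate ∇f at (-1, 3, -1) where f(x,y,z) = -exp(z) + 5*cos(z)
(0, 0, -exp(-1) + 5*sin(1))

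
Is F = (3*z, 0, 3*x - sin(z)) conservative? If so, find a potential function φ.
Yes, F is conservative. φ = 3*x*z + cos(z)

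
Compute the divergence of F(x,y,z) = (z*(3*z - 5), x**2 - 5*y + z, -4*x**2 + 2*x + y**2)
-5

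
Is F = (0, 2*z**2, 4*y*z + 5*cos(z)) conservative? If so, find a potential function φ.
Yes, F is conservative. φ = 2*y*z**2 + 5*sin(z)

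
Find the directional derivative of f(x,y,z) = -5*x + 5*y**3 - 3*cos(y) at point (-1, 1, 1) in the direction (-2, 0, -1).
2*sqrt(5)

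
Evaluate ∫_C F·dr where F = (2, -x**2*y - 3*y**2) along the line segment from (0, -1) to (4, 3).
-188/3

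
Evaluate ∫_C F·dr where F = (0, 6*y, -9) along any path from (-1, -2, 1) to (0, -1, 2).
-18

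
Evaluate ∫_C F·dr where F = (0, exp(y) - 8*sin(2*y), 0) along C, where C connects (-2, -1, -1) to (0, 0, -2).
-exp(-1) - 4*cos(2) + 5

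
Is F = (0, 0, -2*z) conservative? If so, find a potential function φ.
Yes, F is conservative. φ = -z**2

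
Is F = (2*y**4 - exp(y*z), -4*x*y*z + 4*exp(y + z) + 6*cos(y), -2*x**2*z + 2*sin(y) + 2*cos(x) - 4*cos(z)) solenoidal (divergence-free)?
No, ∇·F = -2*x**2 - 4*x*z + 4*exp(y + z) - 6*sin(y) + 4*sin(z)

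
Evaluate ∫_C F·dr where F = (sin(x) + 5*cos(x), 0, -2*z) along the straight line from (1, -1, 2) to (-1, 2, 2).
-10*sin(1)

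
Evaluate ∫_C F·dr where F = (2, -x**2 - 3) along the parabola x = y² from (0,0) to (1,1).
-6/5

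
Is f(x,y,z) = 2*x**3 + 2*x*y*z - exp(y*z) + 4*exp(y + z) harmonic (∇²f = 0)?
No, ∇²f = 12*x - y**2*exp(y*z) - z**2*exp(y*z) + 8*exp(y + z)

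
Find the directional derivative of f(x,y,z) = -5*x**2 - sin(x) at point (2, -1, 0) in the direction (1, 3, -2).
-sqrt(14)*(cos(2) + 20)/14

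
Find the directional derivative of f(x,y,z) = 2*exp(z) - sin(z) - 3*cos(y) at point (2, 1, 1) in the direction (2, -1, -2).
-4*E/3 - sin(1) + 2*cos(1)/3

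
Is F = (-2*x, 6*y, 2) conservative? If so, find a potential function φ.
Yes, F is conservative. φ = -x**2 + 3*y**2 + 2*z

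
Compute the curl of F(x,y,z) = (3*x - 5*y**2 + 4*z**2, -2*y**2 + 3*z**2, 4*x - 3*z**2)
(-6*z, 8*z - 4, 10*y)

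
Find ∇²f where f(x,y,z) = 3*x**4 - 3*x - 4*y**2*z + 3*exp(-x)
36*x**2 - 8*z + 3*exp(-x)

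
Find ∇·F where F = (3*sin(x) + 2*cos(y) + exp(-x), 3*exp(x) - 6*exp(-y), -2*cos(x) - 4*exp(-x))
3*cos(x) + 6*exp(-y) - exp(-x)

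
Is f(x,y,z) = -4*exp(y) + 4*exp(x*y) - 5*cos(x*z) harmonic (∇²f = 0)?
No, ∇²f = 4*x**2*exp(x*y) + 5*x**2*cos(x*z) + 4*y**2*exp(x*y) + 5*z**2*cos(x*z) - 4*exp(y)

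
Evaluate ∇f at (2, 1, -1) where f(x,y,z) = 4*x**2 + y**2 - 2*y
(16, 0, 0)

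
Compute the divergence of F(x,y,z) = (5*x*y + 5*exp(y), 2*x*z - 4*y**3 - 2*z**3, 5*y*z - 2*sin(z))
-12*y**2 + 10*y - 2*cos(z)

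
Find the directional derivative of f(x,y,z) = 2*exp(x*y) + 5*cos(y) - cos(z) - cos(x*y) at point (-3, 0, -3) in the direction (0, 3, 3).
-sqrt(2)*(sin(3) + 6)/2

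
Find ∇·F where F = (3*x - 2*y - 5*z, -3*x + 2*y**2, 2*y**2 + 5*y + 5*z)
4*y + 8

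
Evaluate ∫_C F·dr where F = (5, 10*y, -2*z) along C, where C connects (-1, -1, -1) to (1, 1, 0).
11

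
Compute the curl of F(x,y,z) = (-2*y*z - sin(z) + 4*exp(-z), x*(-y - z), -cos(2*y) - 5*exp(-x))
(x + 2*sin(2*y), -2*y - cos(z) - 4*exp(-z) - 5*exp(-x), -y + z)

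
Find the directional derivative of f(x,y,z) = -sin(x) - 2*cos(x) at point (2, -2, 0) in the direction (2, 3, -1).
sqrt(14)*(-cos(2) + 2*sin(2))/7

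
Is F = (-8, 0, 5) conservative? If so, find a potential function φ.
Yes, F is conservative. φ = -8*x + 5*z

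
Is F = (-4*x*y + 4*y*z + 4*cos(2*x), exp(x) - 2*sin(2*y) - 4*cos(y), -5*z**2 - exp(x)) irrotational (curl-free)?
No, ∇×F = (0, 4*y + exp(x), 4*x - 4*z + exp(x))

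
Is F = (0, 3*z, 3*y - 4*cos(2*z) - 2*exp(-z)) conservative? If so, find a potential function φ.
Yes, F is conservative. φ = 3*y*z - 2*sin(2*z) + 2*exp(-z)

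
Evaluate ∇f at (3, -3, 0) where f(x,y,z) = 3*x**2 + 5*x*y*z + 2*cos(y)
(18, 2*sin(3), -45)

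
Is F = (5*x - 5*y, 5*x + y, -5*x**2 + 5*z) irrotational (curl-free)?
No, ∇×F = (0, 10*x, 10)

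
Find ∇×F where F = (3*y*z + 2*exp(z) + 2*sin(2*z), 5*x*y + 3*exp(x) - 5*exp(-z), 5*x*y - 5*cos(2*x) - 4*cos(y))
(5*x + 4*sin(y) - 5*exp(-z), -2*y + 2*exp(z) - 10*sin(2*x) + 4*cos(2*z), 5*y - 3*z + 3*exp(x))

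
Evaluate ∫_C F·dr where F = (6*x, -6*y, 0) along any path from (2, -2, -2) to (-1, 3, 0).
-24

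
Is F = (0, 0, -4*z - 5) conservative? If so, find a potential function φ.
Yes, F is conservative. φ = z*(-2*z - 5)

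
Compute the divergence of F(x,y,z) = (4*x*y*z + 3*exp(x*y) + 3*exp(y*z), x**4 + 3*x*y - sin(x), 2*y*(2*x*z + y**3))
4*x*y + 3*x + 4*y*z + 3*y*exp(x*y)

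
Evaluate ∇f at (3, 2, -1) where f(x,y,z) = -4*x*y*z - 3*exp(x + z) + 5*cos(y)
(8 - 3*exp(2), 12 - 5*sin(2), -24 - 3*exp(2))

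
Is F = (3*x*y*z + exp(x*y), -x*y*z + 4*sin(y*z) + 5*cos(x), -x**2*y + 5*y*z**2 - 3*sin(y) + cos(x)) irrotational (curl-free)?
No, ∇×F = (-x**2 + x*y - 4*y*cos(y*z) + 5*z**2 - 3*cos(y), 5*x*y + sin(x), -3*x*z - x*exp(x*y) - y*z - 5*sin(x))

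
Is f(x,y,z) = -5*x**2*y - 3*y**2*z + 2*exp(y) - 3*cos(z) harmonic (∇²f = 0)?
No, ∇²f = -10*y - 6*z + 2*exp(y) + 3*cos(z)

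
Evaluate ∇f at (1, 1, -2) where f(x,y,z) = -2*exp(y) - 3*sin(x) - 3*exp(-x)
(-3*cos(1) + 3*exp(-1), -2*E, 0)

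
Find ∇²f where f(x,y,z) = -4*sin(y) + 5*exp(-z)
4*sin(y) + 5*exp(-z)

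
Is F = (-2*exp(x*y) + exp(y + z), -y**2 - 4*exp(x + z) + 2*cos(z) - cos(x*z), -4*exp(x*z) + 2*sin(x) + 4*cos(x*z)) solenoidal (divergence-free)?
No, ∇·F = -4*x*exp(x*z) - 4*x*sin(x*z) - 2*y*exp(x*y) - 2*y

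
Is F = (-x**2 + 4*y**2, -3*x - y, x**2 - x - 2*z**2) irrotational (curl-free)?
No, ∇×F = (0, 1 - 2*x, -8*y - 3)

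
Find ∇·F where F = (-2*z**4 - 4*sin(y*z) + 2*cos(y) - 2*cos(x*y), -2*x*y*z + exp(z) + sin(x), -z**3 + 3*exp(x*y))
-2*x*z + 2*y*sin(x*y) - 3*z**2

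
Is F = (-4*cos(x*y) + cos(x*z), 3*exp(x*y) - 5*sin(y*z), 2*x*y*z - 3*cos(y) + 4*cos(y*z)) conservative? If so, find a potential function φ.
No, ∇×F = (2*x*z + 5*y*cos(y*z) - 4*z*sin(y*z) + 3*sin(y), -x*sin(x*z) - 2*y*z, -4*x*sin(x*y) + 3*y*exp(x*y)) ≠ 0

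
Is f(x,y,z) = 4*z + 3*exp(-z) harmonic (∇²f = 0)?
No, ∇²f = 3*exp(-z)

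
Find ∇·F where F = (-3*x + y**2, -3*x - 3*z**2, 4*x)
-3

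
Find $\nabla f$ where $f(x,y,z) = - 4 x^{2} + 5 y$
(-8*x, 5, 0)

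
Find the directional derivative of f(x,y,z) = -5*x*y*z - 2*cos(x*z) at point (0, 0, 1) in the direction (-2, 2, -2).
0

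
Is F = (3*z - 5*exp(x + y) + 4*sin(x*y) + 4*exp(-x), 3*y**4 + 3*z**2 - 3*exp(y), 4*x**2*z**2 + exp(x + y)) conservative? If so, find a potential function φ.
No, ∇×F = (-6*z + exp(x + y), -8*x*z**2 - exp(x + y) + 3, -4*x*cos(x*y) + 5*exp(x + y)) ≠ 0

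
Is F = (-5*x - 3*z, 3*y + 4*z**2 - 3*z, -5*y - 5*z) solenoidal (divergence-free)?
No, ∇·F = -7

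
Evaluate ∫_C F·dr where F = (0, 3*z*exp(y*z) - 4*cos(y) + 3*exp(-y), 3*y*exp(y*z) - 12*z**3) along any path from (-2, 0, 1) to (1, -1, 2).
-45 - 3*E + 3*exp(-2) + 4*sin(1)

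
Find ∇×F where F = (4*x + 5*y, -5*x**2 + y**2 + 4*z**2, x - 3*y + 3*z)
(-8*z - 3, -1, -10*x - 5)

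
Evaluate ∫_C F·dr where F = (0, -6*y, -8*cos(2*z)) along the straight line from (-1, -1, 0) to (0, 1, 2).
-4*sin(4)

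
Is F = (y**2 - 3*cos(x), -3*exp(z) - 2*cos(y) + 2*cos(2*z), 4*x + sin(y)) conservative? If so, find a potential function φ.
No, ∇×F = (3*exp(z) + 4*sin(2*z) + cos(y), -4, -2*y) ≠ 0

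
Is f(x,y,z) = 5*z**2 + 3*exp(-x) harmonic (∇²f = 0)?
No, ∇²f = 10 + 3*exp(-x)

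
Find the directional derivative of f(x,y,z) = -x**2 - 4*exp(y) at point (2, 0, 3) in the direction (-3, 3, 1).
0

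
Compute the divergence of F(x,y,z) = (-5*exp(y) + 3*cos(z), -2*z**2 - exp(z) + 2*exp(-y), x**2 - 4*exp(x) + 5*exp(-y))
-2*exp(-y)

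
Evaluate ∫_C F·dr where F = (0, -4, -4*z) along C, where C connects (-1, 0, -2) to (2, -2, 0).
16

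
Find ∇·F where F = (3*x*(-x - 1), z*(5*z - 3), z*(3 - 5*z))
-6*x - 10*z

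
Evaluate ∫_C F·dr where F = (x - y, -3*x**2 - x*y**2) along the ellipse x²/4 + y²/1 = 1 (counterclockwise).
3*pi/2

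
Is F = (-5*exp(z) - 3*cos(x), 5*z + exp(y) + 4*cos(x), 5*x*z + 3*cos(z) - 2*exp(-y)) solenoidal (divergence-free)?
No, ∇·F = 5*x + exp(y) + 3*sin(x) - 3*sin(z)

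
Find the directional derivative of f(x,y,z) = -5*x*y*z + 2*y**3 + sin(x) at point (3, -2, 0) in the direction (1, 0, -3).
sqrt(10)*(-90 + cos(3))/10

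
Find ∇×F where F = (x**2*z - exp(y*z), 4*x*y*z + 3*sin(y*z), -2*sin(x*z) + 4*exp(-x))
(-y*(4*x + 3*cos(y*z)), x**2 - y*exp(y*z) + 2*z*cos(x*z) + 4*exp(-x), z*(4*y + exp(y*z)))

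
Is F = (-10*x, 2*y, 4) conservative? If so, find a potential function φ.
Yes, F is conservative. φ = -5*x**2 + y**2 + 4*z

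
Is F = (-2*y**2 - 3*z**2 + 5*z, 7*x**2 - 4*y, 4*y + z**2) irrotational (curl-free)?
No, ∇×F = (4, 5 - 6*z, 14*x + 4*y)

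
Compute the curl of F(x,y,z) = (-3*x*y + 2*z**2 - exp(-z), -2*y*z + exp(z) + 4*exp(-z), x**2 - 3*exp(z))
(2*y - exp(z) + 4*exp(-z), -2*x + 4*z + exp(-z), 3*x)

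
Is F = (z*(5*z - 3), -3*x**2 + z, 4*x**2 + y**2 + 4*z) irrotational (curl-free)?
No, ∇×F = (2*y - 1, -8*x + 10*z - 3, -6*x)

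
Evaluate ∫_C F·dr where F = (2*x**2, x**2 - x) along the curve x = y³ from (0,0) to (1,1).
47/84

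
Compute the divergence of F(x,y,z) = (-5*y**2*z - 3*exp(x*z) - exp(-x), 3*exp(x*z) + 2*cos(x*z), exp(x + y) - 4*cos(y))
-3*z*exp(x*z) + exp(-x)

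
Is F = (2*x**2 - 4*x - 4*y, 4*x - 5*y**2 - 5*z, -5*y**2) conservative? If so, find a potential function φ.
No, ∇×F = (5 - 10*y, 0, 8) ≠ 0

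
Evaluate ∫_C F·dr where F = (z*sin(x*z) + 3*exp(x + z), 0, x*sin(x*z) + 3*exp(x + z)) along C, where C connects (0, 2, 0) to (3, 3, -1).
-2 - cos(3) + 3*exp(2)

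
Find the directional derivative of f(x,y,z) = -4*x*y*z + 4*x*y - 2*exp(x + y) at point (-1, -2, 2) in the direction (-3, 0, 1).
sqrt(10)*(3 - 16*exp(3))*exp(-3)/5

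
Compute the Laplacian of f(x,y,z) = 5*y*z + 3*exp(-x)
3*exp(-x)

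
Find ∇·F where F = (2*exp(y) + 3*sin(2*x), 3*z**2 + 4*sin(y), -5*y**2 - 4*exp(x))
6*cos(2*x) + 4*cos(y)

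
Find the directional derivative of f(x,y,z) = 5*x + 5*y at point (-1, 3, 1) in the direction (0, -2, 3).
-10*sqrt(13)/13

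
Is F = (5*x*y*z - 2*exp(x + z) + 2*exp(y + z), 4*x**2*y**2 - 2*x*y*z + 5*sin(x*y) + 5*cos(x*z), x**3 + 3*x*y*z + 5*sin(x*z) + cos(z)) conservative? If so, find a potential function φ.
No, ∇×F = (x*(2*y + 3*z + 5*sin(x*z)), -3*x**2 + 5*x*y - 3*y*z - 5*z*cos(x*z) - 2*exp(x + z) + 2*exp(y + z), 8*x*y**2 - 5*x*z - 2*y*z + 5*y*cos(x*y) - 5*z*sin(x*z) - 2*exp(y + z)) ≠ 0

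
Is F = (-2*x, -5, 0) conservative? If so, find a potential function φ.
Yes, F is conservative. φ = -x**2 - 5*y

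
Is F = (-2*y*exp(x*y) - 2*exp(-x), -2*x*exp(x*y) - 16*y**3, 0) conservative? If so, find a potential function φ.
Yes, F is conservative. φ = -4*y**4 - 2*exp(x*y) + 2*exp(-x)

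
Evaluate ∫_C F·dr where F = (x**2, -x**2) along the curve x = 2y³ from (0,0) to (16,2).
27136/21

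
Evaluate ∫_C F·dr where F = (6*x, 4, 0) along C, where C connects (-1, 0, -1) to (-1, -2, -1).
-8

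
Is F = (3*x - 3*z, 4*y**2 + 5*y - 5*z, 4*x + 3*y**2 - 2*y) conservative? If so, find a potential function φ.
No, ∇×F = (6*y + 3, -7, 0) ≠ 0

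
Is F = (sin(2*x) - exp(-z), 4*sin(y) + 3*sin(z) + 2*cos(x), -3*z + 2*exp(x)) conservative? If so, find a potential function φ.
No, ∇×F = (-3*cos(z), -2*exp(x) + exp(-z), -2*sin(x)) ≠ 0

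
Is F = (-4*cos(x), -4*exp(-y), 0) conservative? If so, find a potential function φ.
Yes, F is conservative. φ = -4*sin(x) + 4*exp(-y)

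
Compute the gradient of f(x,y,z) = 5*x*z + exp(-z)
(5*z, 0, 5*x - exp(-z))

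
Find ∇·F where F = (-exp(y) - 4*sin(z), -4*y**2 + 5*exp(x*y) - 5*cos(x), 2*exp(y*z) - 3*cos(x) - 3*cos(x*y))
5*x*exp(x*y) + 2*y*exp(y*z) - 8*y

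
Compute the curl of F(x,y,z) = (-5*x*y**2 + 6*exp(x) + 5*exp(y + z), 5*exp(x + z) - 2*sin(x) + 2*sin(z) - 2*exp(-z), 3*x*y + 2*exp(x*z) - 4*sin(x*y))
(-4*x*cos(x*y) + 3*x - 5*exp(x + z) - 2*cos(z) - 2*exp(-z), 4*y*cos(x*y) - 3*y - 2*z*exp(x*z) + 5*exp(y + z), 10*x*y + 5*exp(x + z) - 5*exp(y + z) - 2*cos(x))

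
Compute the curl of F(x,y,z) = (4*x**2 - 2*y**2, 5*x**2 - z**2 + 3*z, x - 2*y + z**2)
(2*z - 5, -1, 10*x + 4*y)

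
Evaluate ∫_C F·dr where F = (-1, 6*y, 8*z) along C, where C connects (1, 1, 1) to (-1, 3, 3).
58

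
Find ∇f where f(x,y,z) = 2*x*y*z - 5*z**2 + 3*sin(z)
(2*y*z, 2*x*z, 2*x*y - 10*z + 3*cos(z))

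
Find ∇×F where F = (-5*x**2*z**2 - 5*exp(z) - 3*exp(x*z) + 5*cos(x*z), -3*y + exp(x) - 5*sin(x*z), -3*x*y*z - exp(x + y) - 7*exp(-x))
(-3*x*z + 5*x*cos(x*z) - exp(x + y), -10*x**2*z - 3*x*exp(x*z) - 5*x*sin(x*z) + 3*y*z - 5*exp(z) + exp(x + y) - 7*exp(-x), -5*z*cos(x*z) + exp(x))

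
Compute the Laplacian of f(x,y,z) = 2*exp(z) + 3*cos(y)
2*exp(z) - 3*cos(y)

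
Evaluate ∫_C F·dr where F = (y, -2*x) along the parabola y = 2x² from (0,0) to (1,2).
-2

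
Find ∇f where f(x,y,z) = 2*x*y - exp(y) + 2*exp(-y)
(2*y, 2*x - exp(y) - 2*exp(-y), 0)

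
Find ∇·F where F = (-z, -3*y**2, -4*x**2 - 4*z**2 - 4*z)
-6*y - 8*z - 4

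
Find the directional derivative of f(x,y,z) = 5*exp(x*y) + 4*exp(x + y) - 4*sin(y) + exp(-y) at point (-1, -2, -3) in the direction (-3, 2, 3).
sqrt(22)*(-2 - 4*exp(3)*cos(2) + 9*exp(5))*exp(-3)/11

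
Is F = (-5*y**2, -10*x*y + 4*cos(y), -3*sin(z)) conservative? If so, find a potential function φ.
Yes, F is conservative. φ = -5*x*y**2 + 4*sin(y) + 3*cos(z)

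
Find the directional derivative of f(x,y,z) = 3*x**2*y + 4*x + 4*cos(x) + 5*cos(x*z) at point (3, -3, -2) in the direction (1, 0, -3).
-sqrt(10)*(55*sin(6) + 4*sin(3) + 50)/10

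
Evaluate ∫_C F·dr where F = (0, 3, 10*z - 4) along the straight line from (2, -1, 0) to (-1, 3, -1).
21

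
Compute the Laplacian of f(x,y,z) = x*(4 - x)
-2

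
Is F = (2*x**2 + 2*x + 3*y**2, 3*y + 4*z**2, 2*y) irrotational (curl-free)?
No, ∇×F = (2 - 8*z, 0, -6*y)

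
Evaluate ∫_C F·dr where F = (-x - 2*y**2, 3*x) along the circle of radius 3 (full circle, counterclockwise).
27*pi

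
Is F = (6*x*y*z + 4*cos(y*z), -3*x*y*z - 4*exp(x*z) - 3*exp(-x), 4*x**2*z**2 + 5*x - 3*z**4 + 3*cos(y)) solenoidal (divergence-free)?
No, ∇·F = z*(8*x**2 - 3*x + 6*y - 12*z**2)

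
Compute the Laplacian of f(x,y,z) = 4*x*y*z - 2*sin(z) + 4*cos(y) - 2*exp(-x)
2*sin(z) - 4*cos(y) - 2*exp(-x)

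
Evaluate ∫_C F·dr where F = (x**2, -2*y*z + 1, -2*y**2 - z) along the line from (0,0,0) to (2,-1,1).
-1/6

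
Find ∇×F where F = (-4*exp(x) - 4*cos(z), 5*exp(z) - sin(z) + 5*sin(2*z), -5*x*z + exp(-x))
(-5*exp(z) + cos(z) - 10*cos(2*z), 5*z + 4*sin(z) + exp(-x), 0)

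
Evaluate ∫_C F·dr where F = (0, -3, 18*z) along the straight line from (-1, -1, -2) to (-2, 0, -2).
-3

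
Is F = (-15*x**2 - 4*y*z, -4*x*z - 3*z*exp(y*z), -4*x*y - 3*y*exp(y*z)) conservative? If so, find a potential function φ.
Yes, F is conservative. φ = -5*x**3 - 4*x*y*z - 3*exp(y*z)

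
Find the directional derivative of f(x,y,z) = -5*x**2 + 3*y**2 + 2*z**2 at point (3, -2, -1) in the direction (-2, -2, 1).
80/3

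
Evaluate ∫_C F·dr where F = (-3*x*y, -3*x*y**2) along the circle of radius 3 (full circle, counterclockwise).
-243*pi/4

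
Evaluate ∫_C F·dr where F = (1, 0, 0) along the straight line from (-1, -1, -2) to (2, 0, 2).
3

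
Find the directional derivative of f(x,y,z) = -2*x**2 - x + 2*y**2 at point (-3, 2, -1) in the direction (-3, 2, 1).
-17*sqrt(14)/14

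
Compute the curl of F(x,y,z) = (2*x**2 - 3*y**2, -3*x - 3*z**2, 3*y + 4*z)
(6*z + 3, 0, 6*y - 3)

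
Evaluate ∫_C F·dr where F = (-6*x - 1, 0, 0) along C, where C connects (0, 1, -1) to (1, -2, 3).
-4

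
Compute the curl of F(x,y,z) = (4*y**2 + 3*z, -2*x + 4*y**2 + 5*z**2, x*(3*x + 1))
(-10*z, 2 - 6*x, -8*y - 2)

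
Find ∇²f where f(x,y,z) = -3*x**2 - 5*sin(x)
5*sin(x) - 6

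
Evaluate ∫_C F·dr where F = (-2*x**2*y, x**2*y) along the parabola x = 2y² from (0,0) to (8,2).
-11392/21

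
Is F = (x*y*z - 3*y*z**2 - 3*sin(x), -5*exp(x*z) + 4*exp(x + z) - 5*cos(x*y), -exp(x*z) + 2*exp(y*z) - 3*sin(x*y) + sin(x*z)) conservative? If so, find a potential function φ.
No, ∇×F = (5*x*exp(x*z) - 3*x*cos(x*y) + 2*z*exp(y*z) - 4*exp(x + z), x*y - 6*y*z + 3*y*cos(x*y) + z*exp(x*z) - z*cos(x*z), -x*z + 5*y*sin(x*y) + 3*z**2 - 5*z*exp(x*z) + 4*exp(x + z)) ≠ 0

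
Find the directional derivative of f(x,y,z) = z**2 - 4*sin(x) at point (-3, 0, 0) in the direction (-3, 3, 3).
4*sqrt(3)*cos(3)/3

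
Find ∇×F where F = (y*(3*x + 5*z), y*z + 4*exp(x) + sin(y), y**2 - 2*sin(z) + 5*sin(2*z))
(y, 5*y, -3*x - 5*z + 4*exp(x))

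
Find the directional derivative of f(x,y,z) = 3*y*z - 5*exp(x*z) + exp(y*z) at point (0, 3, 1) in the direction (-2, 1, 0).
sqrt(5)*(13 + exp(3))/5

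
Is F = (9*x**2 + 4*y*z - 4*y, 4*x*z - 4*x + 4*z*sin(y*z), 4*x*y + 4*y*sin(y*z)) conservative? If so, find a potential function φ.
Yes, F is conservative. φ = 3*x**3 + 4*x*y*z - 4*x*y - 4*cos(y*z)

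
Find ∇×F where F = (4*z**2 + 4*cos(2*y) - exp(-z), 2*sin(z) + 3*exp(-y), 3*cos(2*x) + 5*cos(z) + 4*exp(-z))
(-2*cos(z), 8*z + 6*sin(2*x) + exp(-z), 8*sin(2*y))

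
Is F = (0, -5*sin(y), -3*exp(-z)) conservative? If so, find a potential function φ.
Yes, F is conservative. φ = 5*cos(y) + 3*exp(-z)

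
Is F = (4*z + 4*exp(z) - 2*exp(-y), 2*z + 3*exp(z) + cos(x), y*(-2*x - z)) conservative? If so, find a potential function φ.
No, ∇×F = (-2*x - z - 3*exp(z) - 2, 2*y + 4*exp(z) + 4, -sin(x) - 2*exp(-y)) ≠ 0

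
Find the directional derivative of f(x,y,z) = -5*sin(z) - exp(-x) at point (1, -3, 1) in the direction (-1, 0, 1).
-sqrt(2)*(1 + 5*E*cos(1))*exp(-1)/2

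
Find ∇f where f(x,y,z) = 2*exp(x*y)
(2*y*exp(x*y), 2*x*exp(x*y), 0)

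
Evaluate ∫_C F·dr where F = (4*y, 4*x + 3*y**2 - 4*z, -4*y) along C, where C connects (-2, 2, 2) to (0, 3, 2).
27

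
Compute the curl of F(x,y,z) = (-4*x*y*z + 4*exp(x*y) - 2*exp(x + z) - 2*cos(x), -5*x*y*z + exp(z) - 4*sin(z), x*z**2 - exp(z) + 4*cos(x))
(5*x*y - exp(z) + 4*cos(z), -4*x*y - z**2 - 2*exp(x + z) + 4*sin(x), 4*x*z - 4*x*exp(x*y) - 5*y*z)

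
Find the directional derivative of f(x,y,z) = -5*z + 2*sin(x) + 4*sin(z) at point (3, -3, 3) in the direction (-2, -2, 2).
sqrt(3)*(-5 + 2*cos(3))/3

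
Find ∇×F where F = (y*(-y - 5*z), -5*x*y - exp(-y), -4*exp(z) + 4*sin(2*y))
(8*cos(2*y), -5*y, -3*y + 5*z)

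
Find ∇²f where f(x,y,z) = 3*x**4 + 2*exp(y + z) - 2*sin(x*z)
2*x**2*sin(x*z) + 36*x**2 + 2*z**2*sin(x*z) + 4*exp(y + z)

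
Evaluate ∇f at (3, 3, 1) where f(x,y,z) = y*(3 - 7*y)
(0, -39, 0)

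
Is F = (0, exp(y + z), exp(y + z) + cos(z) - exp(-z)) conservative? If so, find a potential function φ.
Yes, F is conservative. φ = exp(y + z) + sin(z) + exp(-z)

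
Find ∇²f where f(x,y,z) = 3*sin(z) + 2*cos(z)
-3*sin(z) - 2*cos(z)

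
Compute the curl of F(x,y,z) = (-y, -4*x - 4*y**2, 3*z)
(0, 0, -3)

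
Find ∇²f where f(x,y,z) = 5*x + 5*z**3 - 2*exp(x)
30*z - 2*exp(x)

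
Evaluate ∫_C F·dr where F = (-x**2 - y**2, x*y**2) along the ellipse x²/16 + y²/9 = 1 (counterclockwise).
27*pi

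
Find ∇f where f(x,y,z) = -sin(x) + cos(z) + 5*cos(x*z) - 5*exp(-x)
(-5*z*sin(x*z) - cos(x) + 5*exp(-x), 0, -5*x*sin(x*z) - sin(z))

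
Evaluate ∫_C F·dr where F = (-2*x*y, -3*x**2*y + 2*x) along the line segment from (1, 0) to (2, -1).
-67/12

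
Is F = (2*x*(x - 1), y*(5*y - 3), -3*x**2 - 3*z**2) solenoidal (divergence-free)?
No, ∇·F = 4*x + 10*y - 6*z - 5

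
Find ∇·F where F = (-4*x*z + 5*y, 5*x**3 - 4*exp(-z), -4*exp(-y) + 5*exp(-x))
-4*z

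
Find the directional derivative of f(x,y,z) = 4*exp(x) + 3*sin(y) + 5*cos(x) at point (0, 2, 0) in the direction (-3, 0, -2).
-12*sqrt(13)/13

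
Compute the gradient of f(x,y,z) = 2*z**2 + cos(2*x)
(-2*sin(2*x), 0, 4*z)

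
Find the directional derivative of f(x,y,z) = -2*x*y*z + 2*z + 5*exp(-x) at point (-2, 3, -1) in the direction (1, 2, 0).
sqrt(5)*(-exp(2) - 2/5)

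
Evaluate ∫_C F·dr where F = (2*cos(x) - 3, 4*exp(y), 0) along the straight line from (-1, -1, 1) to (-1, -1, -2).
0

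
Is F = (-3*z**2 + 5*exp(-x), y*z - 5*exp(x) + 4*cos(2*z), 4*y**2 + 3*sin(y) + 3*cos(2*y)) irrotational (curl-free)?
No, ∇×F = (7*y - 6*sin(2*y) + 8*sin(2*z) + 3*cos(y), -6*z, -5*exp(x))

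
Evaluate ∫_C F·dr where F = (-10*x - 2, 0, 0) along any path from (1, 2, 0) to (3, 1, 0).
-44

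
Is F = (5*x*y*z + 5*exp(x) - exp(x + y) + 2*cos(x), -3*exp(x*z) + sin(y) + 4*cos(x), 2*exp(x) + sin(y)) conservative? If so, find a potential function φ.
No, ∇×F = (3*x*exp(x*z) + cos(y), 5*x*y - 2*exp(x), -5*x*z - 3*z*exp(x*z) + exp(x + y) - 4*sin(x)) ≠ 0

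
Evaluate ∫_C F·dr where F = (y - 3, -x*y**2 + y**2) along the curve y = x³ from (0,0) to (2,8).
-2078/15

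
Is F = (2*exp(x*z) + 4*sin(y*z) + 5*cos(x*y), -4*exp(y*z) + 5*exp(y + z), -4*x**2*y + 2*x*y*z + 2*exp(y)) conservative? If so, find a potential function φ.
No, ∇×F = (-4*x**2 + 2*x*z + 4*y*exp(y*z) + 2*exp(y) - 5*exp(y + z), 8*x*y + 2*x*exp(x*z) - 2*y*z + 4*y*cos(y*z), 5*x*sin(x*y) - 4*z*cos(y*z)) ≠ 0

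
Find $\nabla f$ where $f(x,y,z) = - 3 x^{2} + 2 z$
(-6*x, 0, 2)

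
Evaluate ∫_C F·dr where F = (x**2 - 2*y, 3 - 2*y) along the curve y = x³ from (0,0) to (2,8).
-136/3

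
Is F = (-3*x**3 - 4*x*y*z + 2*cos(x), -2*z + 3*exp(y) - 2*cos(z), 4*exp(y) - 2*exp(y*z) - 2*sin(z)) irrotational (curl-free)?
No, ∇×F = (-2*z*exp(y*z) + 4*exp(y) - 2*sin(z) + 2, -4*x*y, 4*x*z)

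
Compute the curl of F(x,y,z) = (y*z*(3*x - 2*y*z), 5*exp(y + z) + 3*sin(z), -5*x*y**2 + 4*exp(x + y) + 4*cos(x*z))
(-10*x*y + 4*exp(x + y) - 5*exp(y + z) - 3*cos(z), 3*x*y - 4*y**2*z + 5*y**2 + 4*z*sin(x*z) - 4*exp(x + y), z*(-3*x + 4*y*z))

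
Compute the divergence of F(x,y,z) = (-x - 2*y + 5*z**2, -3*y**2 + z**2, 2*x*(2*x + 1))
-6*y - 1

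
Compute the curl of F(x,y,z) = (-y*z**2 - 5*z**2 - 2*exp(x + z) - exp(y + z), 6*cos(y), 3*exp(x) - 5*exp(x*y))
(-5*x*exp(x*y), -2*y*z + 5*y*exp(x*y) - 10*z - 3*exp(x) - 2*exp(x + z) - exp(y + z), z**2 + exp(y + z))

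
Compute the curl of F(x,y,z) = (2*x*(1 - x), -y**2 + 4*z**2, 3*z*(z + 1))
(-8*z, 0, 0)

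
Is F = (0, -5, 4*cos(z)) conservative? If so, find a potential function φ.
Yes, F is conservative. φ = -5*y + 4*sin(z)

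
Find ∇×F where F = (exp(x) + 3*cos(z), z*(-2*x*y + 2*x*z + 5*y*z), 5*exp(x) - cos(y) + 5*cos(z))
(2*x*y - 4*x*z - 10*y*z + sin(y), -5*exp(x) - 3*sin(z), 2*z*(-y + z))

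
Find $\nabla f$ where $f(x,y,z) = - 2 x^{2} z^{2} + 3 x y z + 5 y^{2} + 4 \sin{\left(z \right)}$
(z*(-4*x*z + 3*y), 3*x*z + 10*y, -4*x**2*z + 3*x*y + 4*cos(z))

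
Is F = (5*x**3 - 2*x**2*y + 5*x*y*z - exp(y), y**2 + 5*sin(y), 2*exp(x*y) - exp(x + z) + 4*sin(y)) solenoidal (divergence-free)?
No, ∇·F = 15*x**2 - 4*x*y + 5*y*z + 2*y - exp(x + z) + 5*cos(y)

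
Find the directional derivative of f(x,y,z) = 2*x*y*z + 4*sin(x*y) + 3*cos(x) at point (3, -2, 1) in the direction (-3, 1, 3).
9*sqrt(19)*(-2 + sin(3) + 4*cos(6))/19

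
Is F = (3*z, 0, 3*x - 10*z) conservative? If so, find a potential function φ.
Yes, F is conservative. φ = z*(3*x - 5*z)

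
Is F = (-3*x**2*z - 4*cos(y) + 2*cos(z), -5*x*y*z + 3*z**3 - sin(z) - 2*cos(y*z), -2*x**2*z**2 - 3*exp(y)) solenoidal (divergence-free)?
No, ∇·F = z*(-4*x**2 - 11*x + 2*sin(y*z))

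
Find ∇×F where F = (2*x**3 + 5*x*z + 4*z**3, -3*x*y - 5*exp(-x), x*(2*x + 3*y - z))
(3*x, x - 3*y + 12*z**2 + z, -3*y + 5*exp(-x))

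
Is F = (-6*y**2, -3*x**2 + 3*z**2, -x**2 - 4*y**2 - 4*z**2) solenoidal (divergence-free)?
No, ∇·F = -8*z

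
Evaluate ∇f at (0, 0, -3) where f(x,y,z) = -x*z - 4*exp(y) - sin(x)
(2, -4, 0)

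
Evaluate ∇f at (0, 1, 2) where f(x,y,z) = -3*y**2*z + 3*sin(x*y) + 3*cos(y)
(3, -12 - 3*sin(1), -3)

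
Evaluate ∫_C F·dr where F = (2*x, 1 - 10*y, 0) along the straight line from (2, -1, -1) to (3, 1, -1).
7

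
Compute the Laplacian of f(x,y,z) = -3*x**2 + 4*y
-6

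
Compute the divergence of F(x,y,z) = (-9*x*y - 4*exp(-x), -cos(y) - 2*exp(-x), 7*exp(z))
-9*y + 7*exp(z) + sin(y) + 4*exp(-x)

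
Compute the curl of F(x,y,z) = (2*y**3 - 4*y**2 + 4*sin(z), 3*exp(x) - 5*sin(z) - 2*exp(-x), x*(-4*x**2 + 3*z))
(5*cos(z), 12*x**2 - 3*z + 4*cos(z), -6*y**2 + 8*y + sinh(x) + 5*cosh(x))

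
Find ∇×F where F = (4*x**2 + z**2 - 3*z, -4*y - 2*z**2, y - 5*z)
(4*z + 1, 2*z - 3, 0)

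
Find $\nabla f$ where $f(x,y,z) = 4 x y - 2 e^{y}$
(4*y, 4*x - 2*exp(y), 0)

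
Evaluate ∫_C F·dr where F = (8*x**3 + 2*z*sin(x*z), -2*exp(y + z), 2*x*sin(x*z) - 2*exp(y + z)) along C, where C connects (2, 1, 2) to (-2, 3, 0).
-2 + 2*cos(4)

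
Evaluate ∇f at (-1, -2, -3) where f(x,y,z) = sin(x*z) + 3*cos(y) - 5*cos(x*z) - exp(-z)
(-15*sin(3) - 3*cos(3), 3*sin(2), -5*sin(3) - cos(3) + exp(3))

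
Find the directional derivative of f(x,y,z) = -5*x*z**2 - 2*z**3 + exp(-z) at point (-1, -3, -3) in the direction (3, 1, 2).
sqrt(14)*(-303 - 2*exp(3))/14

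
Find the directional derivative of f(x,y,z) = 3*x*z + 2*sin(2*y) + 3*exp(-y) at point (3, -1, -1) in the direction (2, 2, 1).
-2*E + 8*cos(2)/3 + 1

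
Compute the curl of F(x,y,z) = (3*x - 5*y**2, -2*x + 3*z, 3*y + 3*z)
(0, 0, 10*y - 2)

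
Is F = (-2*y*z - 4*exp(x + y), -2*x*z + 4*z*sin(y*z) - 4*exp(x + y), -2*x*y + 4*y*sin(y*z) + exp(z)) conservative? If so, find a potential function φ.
Yes, F is conservative. φ = -2*x*y*z + exp(z) - 4*exp(x + y) - 4*cos(y*z)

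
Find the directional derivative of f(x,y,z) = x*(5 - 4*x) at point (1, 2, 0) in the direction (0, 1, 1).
0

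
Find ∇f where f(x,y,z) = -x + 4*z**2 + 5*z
(-1, 0, 8*z + 5)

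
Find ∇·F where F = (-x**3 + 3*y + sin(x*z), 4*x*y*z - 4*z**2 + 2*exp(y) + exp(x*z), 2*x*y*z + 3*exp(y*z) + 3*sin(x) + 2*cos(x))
-3*x**2 + 2*x*y + 4*x*z + 3*y*exp(y*z) + z*cos(x*z) + 2*exp(y)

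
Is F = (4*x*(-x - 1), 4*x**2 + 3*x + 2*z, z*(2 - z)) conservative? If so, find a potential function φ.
No, ∇×F = (-2, 0, 8*x + 3) ≠ 0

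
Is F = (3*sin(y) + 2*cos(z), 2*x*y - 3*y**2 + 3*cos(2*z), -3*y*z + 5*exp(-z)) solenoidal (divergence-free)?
No, ∇·F = 2*x - 9*y - 5*exp(-z)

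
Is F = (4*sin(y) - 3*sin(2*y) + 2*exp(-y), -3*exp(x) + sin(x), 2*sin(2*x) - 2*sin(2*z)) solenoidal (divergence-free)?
No, ∇·F = -4*cos(2*z)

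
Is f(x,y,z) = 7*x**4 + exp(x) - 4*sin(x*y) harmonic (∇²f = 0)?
No, ∇²f = 4*x**2*sin(x*y) + 84*x**2 + 4*y**2*sin(x*y) + exp(x)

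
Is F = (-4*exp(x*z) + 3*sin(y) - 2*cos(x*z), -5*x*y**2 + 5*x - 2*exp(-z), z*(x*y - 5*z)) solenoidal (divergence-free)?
No, ∇·F = -9*x*y - 4*z*exp(x*z) + 2*z*sin(x*z) - 10*z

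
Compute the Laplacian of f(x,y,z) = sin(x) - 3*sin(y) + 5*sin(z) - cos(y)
-sin(x) + 3*sin(y) - 5*sin(z) + cos(y)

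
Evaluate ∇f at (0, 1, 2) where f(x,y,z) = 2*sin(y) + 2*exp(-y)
(0, -2*exp(-1) + 2*cos(1), 0)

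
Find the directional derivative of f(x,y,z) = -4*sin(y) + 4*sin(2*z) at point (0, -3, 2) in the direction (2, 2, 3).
8*sqrt(17)*(3*cos(4) - cos(3))/17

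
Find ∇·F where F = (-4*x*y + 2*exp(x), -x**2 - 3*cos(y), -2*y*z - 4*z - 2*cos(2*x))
-6*y + 2*exp(x) + 3*sin(y) - 4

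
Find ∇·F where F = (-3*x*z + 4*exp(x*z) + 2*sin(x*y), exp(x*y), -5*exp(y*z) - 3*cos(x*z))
x*exp(x*y) + 3*x*sin(x*z) - 5*y*exp(y*z) + 2*y*cos(x*y) + 4*z*exp(x*z) - 3*z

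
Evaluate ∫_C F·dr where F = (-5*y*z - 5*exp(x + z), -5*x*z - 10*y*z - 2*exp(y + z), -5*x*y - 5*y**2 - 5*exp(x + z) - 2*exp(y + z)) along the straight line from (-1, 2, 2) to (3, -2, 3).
-5*exp(6) + 3*E + 50 + 2*exp(4)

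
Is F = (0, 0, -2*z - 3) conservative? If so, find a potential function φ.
Yes, F is conservative. φ = z*(-z - 3)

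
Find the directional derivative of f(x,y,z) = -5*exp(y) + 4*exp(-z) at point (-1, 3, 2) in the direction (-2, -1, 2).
(-8 + 5*exp(5))*exp(-2)/3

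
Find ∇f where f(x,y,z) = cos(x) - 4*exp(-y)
(-sin(x), 4*exp(-y), 0)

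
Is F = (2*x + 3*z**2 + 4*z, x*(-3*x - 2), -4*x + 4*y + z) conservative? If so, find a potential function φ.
No, ∇×F = (4, 6*z + 8, -6*x - 2) ≠ 0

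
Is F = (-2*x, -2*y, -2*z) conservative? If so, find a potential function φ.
Yes, F is conservative. φ = -x**2 - y**2 - z**2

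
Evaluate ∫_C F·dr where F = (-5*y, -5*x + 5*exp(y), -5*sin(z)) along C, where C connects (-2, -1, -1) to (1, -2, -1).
-5*exp(-1) + 5*exp(-2) + 20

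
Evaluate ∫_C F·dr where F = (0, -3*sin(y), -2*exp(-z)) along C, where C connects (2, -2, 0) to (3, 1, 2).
-2 + 2*exp(-2) - 3*cos(2) + 3*cos(1)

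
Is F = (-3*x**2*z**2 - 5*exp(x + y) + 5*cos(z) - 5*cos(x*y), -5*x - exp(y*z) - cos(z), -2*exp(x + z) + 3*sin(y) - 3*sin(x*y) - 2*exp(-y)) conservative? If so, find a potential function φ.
No, ∇×F = (-3*x*cos(x*y) + y*exp(y*z) - sin(z) + 3*cos(y) + 2*exp(-y), -6*x**2*z + 3*y*cos(x*y) + 2*exp(x + z) - 5*sin(z), -5*x*sin(x*y) + 5*exp(x + y) - 5) ≠ 0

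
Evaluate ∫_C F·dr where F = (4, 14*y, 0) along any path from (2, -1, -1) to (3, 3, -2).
60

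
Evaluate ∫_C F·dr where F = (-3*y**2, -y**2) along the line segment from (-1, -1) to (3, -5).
-248/3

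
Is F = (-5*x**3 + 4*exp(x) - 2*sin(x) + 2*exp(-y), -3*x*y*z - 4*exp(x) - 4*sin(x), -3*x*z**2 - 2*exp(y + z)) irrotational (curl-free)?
No, ∇×F = (3*x*y - 2*exp(y + z), 3*z**2, -3*y*z - 4*exp(x) - 4*cos(x) + 2*exp(-y))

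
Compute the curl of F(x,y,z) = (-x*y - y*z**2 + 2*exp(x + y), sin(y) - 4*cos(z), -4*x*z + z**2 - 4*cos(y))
(4*sin(y) - 4*sin(z), 2*z*(2 - y), x + z**2 - 2*exp(x + y))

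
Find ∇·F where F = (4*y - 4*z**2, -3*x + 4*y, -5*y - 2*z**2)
4 - 4*z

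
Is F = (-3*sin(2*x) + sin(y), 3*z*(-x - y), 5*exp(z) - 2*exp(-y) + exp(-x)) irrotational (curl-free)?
No, ∇×F = (3*x + 3*y + 2*exp(-y), exp(-x), -3*z - cos(y))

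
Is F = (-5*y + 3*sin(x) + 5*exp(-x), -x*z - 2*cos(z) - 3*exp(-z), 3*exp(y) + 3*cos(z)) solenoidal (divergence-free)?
No, ∇·F = -3*sin(z) + 3*cos(x) - 5*exp(-x)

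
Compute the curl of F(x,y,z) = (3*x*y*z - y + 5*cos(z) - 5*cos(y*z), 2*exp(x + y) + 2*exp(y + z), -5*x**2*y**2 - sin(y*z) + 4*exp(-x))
(-10*x**2*y - z*cos(y*z) - 2*exp(y + z), 10*x*y**2 + 3*x*y + 5*y*sin(y*z) - 5*sin(z) + 4*exp(-x), -3*x*z - 5*z*sin(y*z) + 2*exp(x + y) + 1)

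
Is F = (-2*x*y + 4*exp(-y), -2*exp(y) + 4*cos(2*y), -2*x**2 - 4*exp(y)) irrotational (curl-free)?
No, ∇×F = (-4*exp(y), 4*x, 2*x + 4*exp(-y))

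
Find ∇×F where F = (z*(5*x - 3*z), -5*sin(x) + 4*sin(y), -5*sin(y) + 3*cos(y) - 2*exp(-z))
(-3*sin(y) - 5*cos(y), 5*x - 6*z, -5*cos(x))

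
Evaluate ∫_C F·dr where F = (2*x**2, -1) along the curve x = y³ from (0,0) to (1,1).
-1/3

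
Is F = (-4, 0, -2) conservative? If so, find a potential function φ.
Yes, F is conservative. φ = -4*x - 2*z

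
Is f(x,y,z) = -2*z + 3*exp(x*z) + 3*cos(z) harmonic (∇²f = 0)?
No, ∇²f = 3*x**2*exp(x*z) + 3*z**2*exp(x*z) - 3*cos(z)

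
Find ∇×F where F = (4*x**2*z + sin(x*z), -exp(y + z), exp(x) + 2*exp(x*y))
(2*x*exp(x*y) + exp(y + z), 4*x**2 + x*cos(x*z) - 2*y*exp(x*y) - exp(x), 0)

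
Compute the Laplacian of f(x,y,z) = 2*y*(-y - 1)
-4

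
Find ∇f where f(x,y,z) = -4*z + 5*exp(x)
(5*exp(x), 0, -4)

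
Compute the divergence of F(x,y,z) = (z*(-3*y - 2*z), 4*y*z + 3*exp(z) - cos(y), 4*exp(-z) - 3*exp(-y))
4*z + sin(y) - 4*exp(-z)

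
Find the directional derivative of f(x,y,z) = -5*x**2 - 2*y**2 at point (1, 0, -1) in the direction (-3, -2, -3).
15*sqrt(22)/11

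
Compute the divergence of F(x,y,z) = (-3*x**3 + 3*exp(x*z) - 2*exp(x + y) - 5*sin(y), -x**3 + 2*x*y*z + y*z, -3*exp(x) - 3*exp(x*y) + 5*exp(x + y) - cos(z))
-9*x**2 + 2*x*z + 3*z*exp(x*z) + z - 2*exp(x + y) + sin(z)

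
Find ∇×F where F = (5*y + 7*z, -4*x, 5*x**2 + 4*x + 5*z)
(0, 3 - 10*x, -9)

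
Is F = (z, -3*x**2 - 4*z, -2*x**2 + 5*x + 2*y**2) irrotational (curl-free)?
No, ∇×F = (4*y + 4, 4*x - 4, -6*x)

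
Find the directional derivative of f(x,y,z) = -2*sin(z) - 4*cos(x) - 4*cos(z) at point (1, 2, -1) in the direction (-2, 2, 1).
-4*sin(1) - 2*cos(1)/3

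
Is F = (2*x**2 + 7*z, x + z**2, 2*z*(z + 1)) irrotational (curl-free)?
No, ∇×F = (-2*z, 7, 1)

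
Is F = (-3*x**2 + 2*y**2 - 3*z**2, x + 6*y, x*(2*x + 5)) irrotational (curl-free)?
No, ∇×F = (0, -4*x - 6*z - 5, 1 - 4*y)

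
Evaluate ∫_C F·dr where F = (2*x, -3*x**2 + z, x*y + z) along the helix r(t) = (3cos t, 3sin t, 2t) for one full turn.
8*pi**2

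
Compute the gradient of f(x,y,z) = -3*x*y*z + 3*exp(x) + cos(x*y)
(-3*y*z - y*sin(x*y) + 3*exp(x), -x*(3*z + sin(x*y)), -3*x*y)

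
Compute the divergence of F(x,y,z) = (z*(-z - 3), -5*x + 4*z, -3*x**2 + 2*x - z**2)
-2*z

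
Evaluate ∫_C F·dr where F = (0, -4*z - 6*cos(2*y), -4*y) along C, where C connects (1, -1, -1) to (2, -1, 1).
8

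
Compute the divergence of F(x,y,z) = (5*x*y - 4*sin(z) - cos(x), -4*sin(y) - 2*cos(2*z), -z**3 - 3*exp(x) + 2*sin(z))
5*y - 3*z**2 + sin(x) - 4*cos(y) + 2*cos(z)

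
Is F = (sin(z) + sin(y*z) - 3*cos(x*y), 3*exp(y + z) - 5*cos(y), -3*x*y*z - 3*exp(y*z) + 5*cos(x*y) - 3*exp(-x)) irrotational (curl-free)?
No, ∇×F = (-3*x*z - 5*x*sin(x*y) - 3*z*exp(y*z) - 3*exp(y + z), 3*y*z + 5*y*sin(x*y) + y*cos(y*z) + cos(z) - 3*exp(-x), -3*x*sin(x*y) - z*cos(y*z))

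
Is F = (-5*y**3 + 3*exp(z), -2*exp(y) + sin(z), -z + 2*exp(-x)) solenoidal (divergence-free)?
No, ∇·F = -2*exp(y) - 1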